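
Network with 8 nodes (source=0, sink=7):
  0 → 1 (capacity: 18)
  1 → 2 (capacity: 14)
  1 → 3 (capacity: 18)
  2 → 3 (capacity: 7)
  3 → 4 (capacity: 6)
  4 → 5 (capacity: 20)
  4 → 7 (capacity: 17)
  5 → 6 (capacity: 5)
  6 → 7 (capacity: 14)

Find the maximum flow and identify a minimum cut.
Max flow = 6, Min cut edges: (3,4)

Maximum flow: 6
Minimum cut: (3,4)
Partition: S = [0, 1, 2, 3], T = [4, 5, 6, 7]

Max-flow min-cut theorem verified: both equal 6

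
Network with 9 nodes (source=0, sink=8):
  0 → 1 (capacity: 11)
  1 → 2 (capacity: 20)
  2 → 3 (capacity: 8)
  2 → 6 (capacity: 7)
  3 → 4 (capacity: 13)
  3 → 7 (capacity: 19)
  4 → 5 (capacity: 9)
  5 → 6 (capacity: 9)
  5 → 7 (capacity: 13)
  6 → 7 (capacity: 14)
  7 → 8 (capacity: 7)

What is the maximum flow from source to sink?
Maximum flow = 7

Max flow: 7

Flow assignment:
  0 → 1: 7/11
  1 → 2: 7/20
  2 → 3: 4/8
  2 → 6: 3/7
  3 → 7: 4/19
  6 → 7: 3/14
  7 → 8: 7/7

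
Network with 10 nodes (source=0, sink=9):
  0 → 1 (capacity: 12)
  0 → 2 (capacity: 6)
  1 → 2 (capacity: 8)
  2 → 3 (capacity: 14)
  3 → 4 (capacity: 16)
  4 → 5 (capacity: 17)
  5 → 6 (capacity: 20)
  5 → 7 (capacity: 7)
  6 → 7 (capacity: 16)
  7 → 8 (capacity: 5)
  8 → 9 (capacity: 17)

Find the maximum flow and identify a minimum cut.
Max flow = 5, Min cut edges: (7,8)

Maximum flow: 5
Minimum cut: (7,8)
Partition: S = [0, 1, 2, 3, 4, 5, 6, 7], T = [8, 9]

Max-flow min-cut theorem verified: both equal 5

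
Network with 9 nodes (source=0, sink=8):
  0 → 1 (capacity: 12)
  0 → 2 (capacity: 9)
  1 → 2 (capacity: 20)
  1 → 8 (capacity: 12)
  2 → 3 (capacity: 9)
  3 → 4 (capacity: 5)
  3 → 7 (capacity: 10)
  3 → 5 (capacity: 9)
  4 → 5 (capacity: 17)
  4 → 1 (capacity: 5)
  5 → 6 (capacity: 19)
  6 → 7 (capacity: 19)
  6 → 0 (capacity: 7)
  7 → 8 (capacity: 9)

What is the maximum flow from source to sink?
Maximum flow = 21

Max flow: 21

Flow assignment:
  0 → 1: 12/12
  0 → 2: 9/9
  1 → 8: 12/12
  2 → 3: 9/9
  3 → 7: 9/10
  7 → 8: 9/9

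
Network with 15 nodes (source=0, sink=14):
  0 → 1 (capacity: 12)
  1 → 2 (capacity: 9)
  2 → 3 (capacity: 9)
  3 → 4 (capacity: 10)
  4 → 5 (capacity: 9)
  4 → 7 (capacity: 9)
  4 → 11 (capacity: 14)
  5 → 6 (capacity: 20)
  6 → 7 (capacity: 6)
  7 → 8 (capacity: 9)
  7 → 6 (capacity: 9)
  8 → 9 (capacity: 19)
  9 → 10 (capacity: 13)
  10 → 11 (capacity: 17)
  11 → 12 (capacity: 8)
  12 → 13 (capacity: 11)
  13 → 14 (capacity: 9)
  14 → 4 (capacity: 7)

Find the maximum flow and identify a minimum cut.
Max flow = 8, Min cut edges: (11,12)

Maximum flow: 8
Minimum cut: (11,12)
Partition: S = [0, 1, 2, 3, 4, 5, 6, 7, 8, 9, 10, 11], T = [12, 13, 14]

Max-flow min-cut theorem verified: both equal 8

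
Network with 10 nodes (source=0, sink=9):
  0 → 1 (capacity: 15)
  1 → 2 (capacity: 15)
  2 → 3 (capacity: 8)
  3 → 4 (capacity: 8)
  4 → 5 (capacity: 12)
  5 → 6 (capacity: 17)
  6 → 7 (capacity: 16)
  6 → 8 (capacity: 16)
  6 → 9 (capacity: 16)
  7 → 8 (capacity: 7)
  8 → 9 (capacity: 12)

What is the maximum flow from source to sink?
Maximum flow = 8

Max flow: 8

Flow assignment:
  0 → 1: 8/15
  1 → 2: 8/15
  2 → 3: 8/8
  3 → 4: 8/8
  4 → 5: 8/12
  5 → 6: 8/17
  6 → 9: 8/16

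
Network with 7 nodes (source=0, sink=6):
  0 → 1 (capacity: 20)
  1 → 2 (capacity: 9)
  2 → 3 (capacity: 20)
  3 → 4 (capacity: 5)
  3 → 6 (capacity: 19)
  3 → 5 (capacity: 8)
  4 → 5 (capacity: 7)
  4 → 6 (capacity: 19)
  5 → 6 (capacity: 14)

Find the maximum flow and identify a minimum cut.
Max flow = 9, Min cut edges: (1,2)

Maximum flow: 9
Minimum cut: (1,2)
Partition: S = [0, 1], T = [2, 3, 4, 5, 6]

Max-flow min-cut theorem verified: both equal 9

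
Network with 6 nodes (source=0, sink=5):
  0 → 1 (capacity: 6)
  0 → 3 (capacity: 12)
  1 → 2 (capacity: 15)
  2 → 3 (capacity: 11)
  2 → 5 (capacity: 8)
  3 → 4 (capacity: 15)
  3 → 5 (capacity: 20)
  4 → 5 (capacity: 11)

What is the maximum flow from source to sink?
Maximum flow = 18

Max flow: 18

Flow assignment:
  0 → 1: 6/6
  0 → 3: 12/12
  1 → 2: 6/15
  2 → 5: 6/8
  3 → 5: 12/20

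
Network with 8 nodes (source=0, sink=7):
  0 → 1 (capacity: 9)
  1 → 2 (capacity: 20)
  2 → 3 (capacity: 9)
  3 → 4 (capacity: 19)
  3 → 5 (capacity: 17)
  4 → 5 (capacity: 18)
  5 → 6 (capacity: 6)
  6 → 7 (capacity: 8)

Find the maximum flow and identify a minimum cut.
Max flow = 6, Min cut edges: (5,6)

Maximum flow: 6
Minimum cut: (5,6)
Partition: S = [0, 1, 2, 3, 4, 5], T = [6, 7]

Max-flow min-cut theorem verified: both equal 6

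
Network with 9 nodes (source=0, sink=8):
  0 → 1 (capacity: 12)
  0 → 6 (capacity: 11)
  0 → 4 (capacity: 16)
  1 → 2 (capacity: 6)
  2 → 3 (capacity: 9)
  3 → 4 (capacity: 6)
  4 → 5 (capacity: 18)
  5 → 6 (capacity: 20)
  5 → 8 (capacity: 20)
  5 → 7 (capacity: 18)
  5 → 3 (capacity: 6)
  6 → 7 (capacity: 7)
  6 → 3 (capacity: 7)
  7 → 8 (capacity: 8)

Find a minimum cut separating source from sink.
Min cut value = 25, edges: (4,5), (6,7)

Min cut value: 25
Partition: S = [0, 1, 2, 3, 4, 6], T = [5, 7, 8]
Cut edges: (4,5), (6,7)

By max-flow min-cut theorem, max flow = min cut = 25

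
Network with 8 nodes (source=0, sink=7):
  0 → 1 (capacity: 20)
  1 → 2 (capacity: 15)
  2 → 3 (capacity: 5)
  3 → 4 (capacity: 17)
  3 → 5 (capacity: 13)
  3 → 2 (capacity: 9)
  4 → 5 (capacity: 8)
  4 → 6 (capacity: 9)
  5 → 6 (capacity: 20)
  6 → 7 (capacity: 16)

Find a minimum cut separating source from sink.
Min cut value = 5, edges: (2,3)

Min cut value: 5
Partition: S = [0, 1, 2], T = [3, 4, 5, 6, 7]
Cut edges: (2,3)

By max-flow min-cut theorem, max flow = min cut = 5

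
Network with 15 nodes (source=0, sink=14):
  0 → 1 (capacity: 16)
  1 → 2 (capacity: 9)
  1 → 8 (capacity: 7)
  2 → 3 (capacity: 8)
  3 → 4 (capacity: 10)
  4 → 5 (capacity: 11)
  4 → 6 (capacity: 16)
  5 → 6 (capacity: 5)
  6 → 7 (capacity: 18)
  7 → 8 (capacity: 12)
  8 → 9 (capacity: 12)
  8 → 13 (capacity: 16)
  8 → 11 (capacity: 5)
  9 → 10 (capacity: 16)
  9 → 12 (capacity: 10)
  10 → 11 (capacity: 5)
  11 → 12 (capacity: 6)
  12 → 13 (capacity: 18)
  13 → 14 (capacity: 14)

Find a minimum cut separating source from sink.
Min cut value = 14, edges: (13,14)

Min cut value: 14
Partition: S = [0, 1, 2, 3, 4, 5, 6, 7, 8, 9, 10, 11, 12, 13], T = [14]
Cut edges: (13,14)

By max-flow min-cut theorem, max flow = min cut = 14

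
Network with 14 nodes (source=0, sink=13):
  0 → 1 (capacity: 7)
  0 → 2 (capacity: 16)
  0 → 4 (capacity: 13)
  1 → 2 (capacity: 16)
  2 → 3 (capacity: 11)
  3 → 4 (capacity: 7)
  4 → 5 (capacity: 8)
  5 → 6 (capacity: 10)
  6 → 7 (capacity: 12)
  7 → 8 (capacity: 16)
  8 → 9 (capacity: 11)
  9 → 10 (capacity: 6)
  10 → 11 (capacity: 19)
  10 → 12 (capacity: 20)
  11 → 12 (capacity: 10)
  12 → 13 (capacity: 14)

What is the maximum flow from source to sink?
Maximum flow = 6

Max flow: 6

Flow assignment:
  0 → 2: 6/16
  2 → 3: 6/11
  3 → 4: 6/7
  4 → 5: 6/8
  5 → 6: 6/10
  6 → 7: 6/12
  7 → 8: 6/16
  8 → 9: 6/11
  9 → 10: 6/6
  10 → 12: 6/20
  12 → 13: 6/14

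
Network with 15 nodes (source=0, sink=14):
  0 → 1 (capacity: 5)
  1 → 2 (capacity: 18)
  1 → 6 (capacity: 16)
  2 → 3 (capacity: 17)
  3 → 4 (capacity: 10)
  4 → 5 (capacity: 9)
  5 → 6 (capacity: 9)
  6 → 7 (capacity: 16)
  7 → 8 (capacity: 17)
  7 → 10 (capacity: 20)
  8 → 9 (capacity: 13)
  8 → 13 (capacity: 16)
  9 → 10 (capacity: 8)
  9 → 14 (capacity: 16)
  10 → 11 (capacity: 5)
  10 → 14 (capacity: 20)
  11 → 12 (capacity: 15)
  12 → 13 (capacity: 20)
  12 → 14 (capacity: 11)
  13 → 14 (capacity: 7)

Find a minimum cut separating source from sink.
Min cut value = 5, edges: (0,1)

Min cut value: 5
Partition: S = [0], T = [1, 2, 3, 4, 5, 6, 7, 8, 9, 10, 11, 12, 13, 14]
Cut edges: (0,1)

By max-flow min-cut theorem, max flow = min cut = 5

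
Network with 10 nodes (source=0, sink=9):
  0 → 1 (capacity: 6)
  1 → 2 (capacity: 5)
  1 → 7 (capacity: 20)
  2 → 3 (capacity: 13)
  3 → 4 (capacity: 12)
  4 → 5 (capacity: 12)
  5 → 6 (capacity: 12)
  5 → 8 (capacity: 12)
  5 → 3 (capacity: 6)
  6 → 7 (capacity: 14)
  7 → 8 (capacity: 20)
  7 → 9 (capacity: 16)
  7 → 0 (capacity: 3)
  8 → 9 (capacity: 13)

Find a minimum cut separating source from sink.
Min cut value = 6, edges: (0,1)

Min cut value: 6
Partition: S = [0], T = [1, 2, 3, 4, 5, 6, 7, 8, 9]
Cut edges: (0,1)

By max-flow min-cut theorem, max flow = min cut = 6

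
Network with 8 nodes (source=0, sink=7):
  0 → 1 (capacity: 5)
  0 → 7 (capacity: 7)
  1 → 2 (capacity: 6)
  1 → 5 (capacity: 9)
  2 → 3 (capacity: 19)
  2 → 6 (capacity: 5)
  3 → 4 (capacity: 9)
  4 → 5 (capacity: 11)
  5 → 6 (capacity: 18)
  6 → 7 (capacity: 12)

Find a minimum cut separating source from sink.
Min cut value = 12, edges: (0,1), (0,7)

Min cut value: 12
Partition: S = [0], T = [1, 2, 3, 4, 5, 6, 7]
Cut edges: (0,1), (0,7)

By max-flow min-cut theorem, max flow = min cut = 12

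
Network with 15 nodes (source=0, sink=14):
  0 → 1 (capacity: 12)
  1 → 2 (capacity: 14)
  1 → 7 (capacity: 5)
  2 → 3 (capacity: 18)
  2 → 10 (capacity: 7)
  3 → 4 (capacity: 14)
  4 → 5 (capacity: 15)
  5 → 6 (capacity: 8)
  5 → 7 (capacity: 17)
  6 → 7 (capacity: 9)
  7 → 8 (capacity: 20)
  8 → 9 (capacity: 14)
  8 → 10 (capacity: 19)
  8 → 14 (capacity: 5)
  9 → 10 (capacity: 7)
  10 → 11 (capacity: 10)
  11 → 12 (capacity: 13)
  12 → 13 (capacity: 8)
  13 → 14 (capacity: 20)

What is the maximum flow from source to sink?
Maximum flow = 12

Max flow: 12

Flow assignment:
  0 → 1: 12/12
  1 → 2: 7/14
  1 → 7: 5/5
  2 → 10: 7/7
  7 → 8: 5/20
  8 → 14: 5/5
  10 → 11: 7/10
  11 → 12: 7/13
  12 → 13: 7/8
  13 → 14: 7/20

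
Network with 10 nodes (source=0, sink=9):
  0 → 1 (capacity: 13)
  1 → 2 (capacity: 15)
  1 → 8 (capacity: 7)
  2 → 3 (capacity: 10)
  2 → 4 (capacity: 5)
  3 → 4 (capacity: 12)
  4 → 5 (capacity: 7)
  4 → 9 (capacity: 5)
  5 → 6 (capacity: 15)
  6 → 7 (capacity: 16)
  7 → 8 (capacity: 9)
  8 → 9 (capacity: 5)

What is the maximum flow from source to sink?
Maximum flow = 10

Max flow: 10

Flow assignment:
  0 → 1: 10/13
  1 → 2: 5/15
  1 → 8: 5/7
  2 → 4: 5/5
  4 → 9: 5/5
  8 → 9: 5/5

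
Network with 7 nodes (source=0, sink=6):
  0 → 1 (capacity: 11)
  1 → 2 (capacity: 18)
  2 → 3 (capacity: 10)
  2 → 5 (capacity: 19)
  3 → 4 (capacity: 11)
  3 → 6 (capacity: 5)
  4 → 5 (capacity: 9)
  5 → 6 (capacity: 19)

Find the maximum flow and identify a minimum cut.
Max flow = 11, Min cut edges: (0,1)

Maximum flow: 11
Minimum cut: (0,1)
Partition: S = [0], T = [1, 2, 3, 4, 5, 6]

Max-flow min-cut theorem verified: both equal 11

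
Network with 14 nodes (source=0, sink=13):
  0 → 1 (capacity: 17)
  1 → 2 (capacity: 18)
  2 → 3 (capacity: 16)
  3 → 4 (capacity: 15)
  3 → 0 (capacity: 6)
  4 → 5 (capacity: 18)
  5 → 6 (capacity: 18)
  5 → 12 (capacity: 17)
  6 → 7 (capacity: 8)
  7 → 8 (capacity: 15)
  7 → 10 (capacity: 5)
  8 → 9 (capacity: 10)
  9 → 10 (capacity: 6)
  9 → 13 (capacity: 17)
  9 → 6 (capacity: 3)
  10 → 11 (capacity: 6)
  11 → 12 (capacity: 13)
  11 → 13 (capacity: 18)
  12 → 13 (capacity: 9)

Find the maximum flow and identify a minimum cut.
Max flow = 15, Min cut edges: (3,4)

Maximum flow: 15
Minimum cut: (3,4)
Partition: S = [0, 1, 2, 3], T = [4, 5, 6, 7, 8, 9, 10, 11, 12, 13]

Max-flow min-cut theorem verified: both equal 15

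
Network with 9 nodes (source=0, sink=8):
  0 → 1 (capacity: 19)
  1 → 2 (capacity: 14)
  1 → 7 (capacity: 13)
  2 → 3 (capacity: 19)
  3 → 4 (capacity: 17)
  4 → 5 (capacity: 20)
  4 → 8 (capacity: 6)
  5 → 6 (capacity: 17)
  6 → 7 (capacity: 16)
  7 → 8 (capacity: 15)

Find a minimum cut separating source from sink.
Min cut value = 19, edges: (0,1)

Min cut value: 19
Partition: S = [0], T = [1, 2, 3, 4, 5, 6, 7, 8]
Cut edges: (0,1)

By max-flow min-cut theorem, max flow = min cut = 19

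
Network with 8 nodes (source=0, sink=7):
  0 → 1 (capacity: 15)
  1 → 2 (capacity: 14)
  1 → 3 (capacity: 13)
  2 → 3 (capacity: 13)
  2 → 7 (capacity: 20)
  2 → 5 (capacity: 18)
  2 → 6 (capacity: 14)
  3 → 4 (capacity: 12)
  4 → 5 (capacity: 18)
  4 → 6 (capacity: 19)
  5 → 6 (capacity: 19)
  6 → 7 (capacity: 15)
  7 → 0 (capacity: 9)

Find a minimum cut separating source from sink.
Min cut value = 15, edges: (0,1)

Min cut value: 15
Partition: S = [0], T = [1, 2, 3, 4, 5, 6, 7]
Cut edges: (0,1)

By max-flow min-cut theorem, max flow = min cut = 15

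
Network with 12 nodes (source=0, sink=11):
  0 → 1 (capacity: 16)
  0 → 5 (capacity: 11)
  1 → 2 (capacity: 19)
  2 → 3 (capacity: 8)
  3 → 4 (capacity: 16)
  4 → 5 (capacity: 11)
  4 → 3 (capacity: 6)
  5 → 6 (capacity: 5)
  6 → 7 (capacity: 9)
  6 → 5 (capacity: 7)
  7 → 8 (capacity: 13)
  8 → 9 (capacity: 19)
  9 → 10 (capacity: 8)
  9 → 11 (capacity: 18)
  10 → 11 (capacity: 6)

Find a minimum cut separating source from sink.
Min cut value = 5, edges: (5,6)

Min cut value: 5
Partition: S = [0, 1, 2, 3, 4, 5], T = [6, 7, 8, 9, 10, 11]
Cut edges: (5,6)

By max-flow min-cut theorem, max flow = min cut = 5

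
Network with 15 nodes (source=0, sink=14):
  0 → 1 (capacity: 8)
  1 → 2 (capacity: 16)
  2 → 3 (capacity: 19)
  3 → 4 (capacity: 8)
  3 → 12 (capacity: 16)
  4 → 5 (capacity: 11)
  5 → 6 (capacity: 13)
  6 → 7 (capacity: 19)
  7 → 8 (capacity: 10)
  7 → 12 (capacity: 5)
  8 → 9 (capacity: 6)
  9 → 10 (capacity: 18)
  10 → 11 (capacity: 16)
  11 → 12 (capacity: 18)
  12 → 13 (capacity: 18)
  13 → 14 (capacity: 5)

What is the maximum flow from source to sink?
Maximum flow = 5

Max flow: 5

Flow assignment:
  0 → 1: 5/8
  1 → 2: 5/16
  2 → 3: 5/19
  3 → 12: 5/16
  12 → 13: 5/18
  13 → 14: 5/5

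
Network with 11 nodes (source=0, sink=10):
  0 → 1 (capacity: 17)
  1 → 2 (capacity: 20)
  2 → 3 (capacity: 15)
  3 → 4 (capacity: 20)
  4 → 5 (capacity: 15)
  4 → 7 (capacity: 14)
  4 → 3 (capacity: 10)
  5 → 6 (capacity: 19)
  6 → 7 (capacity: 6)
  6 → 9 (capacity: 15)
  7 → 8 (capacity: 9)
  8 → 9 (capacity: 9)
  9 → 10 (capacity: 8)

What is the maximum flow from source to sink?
Maximum flow = 8

Max flow: 8

Flow assignment:
  0 → 1: 8/17
  1 → 2: 8/20
  2 → 3: 8/15
  3 → 4: 8/20
  4 → 5: 8/15
  5 → 6: 8/19
  6 → 9: 8/15
  9 → 10: 8/8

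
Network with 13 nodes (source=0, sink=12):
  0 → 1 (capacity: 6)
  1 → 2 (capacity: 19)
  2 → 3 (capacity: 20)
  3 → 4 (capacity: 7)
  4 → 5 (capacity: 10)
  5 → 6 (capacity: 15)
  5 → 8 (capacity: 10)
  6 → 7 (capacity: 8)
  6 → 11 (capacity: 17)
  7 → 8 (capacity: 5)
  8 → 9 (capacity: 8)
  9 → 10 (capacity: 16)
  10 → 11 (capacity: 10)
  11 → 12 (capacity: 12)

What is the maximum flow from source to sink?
Maximum flow = 6

Max flow: 6

Flow assignment:
  0 → 1: 6/6
  1 → 2: 6/19
  2 → 3: 6/20
  3 → 4: 6/7
  4 → 5: 6/10
  5 → 6: 6/15
  6 → 11: 6/17
  11 → 12: 6/12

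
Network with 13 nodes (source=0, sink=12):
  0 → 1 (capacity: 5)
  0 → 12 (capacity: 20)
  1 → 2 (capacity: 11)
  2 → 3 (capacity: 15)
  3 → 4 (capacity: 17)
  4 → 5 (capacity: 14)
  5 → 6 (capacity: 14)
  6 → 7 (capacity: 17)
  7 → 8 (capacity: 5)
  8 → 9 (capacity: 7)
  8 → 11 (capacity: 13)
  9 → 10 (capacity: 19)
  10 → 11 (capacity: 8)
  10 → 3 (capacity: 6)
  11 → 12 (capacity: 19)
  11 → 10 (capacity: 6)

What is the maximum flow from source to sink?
Maximum flow = 25

Max flow: 25

Flow assignment:
  0 → 1: 5/5
  0 → 12: 20/20
  1 → 2: 5/11
  2 → 3: 5/15
  3 → 4: 5/17
  4 → 5: 5/14
  5 → 6: 5/14
  6 → 7: 5/17
  7 → 8: 5/5
  8 → 11: 5/13
  11 → 12: 5/19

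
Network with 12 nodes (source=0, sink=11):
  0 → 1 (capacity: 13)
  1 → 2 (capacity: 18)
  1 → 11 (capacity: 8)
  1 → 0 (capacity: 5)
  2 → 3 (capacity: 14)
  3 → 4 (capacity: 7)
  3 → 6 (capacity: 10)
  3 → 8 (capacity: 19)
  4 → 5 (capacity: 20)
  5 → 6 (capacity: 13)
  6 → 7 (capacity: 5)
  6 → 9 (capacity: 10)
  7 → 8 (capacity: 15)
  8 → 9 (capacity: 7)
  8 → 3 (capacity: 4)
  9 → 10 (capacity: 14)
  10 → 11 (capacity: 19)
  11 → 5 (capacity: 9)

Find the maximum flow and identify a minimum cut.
Max flow = 13, Min cut edges: (0,1)

Maximum flow: 13
Minimum cut: (0,1)
Partition: S = [0], T = [1, 2, 3, 4, 5, 6, 7, 8, 9, 10, 11]

Max-flow min-cut theorem verified: both equal 13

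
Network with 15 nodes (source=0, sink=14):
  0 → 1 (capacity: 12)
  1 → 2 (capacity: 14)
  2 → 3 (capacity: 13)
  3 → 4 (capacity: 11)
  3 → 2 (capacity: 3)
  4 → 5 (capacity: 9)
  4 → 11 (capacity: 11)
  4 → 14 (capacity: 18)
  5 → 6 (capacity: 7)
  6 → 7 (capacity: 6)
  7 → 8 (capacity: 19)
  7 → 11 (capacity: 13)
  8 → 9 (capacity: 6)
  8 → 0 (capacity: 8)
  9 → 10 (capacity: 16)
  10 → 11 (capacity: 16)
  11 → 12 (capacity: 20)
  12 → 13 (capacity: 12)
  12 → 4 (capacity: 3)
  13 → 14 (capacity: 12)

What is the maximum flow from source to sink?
Maximum flow = 11

Max flow: 11

Flow assignment:
  0 → 1: 11/12
  1 → 2: 11/14
  2 → 3: 11/13
  3 → 4: 11/11
  4 → 14: 11/18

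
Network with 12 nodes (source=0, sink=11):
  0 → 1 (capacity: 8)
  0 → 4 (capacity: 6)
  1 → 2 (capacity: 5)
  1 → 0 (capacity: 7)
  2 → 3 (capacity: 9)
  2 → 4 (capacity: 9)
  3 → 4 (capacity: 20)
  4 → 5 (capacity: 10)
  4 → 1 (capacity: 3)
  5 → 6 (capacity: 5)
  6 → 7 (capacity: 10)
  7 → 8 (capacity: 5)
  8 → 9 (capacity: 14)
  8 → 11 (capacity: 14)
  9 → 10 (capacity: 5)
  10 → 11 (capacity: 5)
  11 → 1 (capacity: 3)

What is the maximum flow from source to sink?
Maximum flow = 5

Max flow: 5

Flow assignment:
  0 → 1: 5/8
  1 → 2: 5/5
  2 → 4: 5/9
  4 → 5: 5/10
  5 → 6: 5/5
  6 → 7: 5/10
  7 → 8: 5/5
  8 → 11: 5/14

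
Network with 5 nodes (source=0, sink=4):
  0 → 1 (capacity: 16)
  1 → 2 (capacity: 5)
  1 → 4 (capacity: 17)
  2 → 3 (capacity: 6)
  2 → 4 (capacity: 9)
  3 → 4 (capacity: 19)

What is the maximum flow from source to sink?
Maximum flow = 16

Max flow: 16

Flow assignment:
  0 → 1: 16/16
  1 → 4: 16/17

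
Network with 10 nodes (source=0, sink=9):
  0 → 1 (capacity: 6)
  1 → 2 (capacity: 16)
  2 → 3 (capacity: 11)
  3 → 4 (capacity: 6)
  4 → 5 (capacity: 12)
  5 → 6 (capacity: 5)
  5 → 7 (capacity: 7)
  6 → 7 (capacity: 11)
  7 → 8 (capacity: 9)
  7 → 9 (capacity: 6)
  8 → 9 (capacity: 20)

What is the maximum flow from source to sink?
Maximum flow = 6

Max flow: 6

Flow assignment:
  0 → 1: 6/6
  1 → 2: 6/16
  2 → 3: 6/11
  3 → 4: 6/6
  4 → 5: 6/12
  5 → 7: 6/7
  7 → 9: 6/6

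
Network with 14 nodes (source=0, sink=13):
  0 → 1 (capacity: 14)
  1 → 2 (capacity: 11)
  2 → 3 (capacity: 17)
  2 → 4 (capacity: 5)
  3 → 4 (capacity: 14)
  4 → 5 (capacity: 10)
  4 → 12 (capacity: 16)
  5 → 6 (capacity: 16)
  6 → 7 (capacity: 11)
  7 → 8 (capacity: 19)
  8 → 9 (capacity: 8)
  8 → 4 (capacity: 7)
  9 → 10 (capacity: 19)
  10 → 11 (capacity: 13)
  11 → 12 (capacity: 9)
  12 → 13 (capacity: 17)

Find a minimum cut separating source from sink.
Min cut value = 11, edges: (1,2)

Min cut value: 11
Partition: S = [0, 1], T = [2, 3, 4, 5, 6, 7, 8, 9, 10, 11, 12, 13]
Cut edges: (1,2)

By max-flow min-cut theorem, max flow = min cut = 11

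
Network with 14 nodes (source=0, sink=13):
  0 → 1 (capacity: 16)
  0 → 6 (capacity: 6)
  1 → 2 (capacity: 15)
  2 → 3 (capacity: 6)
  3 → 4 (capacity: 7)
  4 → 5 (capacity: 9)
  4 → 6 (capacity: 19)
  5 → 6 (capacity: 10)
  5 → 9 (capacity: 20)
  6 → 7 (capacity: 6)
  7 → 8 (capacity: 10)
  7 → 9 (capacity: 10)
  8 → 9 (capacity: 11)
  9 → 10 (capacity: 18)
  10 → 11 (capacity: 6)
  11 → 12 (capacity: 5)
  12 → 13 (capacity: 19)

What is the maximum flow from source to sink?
Maximum flow = 5

Max flow: 5

Flow assignment:
  0 → 1: 5/16
  1 → 2: 5/15
  2 → 3: 5/6
  3 → 4: 5/7
  4 → 5: 5/9
  5 → 6: 5/10
  6 → 7: 5/6
  7 → 9: 5/10
  9 → 10: 5/18
  10 → 11: 5/6
  11 → 12: 5/5
  12 → 13: 5/19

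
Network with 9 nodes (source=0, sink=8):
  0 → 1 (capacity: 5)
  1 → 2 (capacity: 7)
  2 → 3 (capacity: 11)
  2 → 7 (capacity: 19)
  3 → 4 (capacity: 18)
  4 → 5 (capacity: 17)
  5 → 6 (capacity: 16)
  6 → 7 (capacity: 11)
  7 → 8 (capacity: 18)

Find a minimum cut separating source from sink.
Min cut value = 5, edges: (0,1)

Min cut value: 5
Partition: S = [0], T = [1, 2, 3, 4, 5, 6, 7, 8]
Cut edges: (0,1)

By max-flow min-cut theorem, max flow = min cut = 5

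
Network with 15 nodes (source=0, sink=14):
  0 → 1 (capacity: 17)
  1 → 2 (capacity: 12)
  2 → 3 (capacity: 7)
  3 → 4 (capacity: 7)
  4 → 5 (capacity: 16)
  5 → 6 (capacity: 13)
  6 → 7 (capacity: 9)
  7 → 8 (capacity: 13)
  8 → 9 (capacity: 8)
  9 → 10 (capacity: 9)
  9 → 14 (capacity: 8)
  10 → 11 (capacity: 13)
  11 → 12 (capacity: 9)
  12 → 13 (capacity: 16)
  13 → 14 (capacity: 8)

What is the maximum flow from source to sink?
Maximum flow = 7

Max flow: 7

Flow assignment:
  0 → 1: 7/17
  1 → 2: 7/12
  2 → 3: 7/7
  3 → 4: 7/7
  4 → 5: 7/16
  5 → 6: 7/13
  6 → 7: 7/9
  7 → 8: 7/13
  8 → 9: 7/8
  9 → 14: 7/8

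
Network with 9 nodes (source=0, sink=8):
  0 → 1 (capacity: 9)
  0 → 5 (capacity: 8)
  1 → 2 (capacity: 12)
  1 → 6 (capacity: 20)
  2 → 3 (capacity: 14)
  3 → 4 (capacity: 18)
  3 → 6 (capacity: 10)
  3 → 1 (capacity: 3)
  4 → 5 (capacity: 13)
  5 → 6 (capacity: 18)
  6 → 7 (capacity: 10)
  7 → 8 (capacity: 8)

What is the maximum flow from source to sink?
Maximum flow = 8

Max flow: 8

Flow assignment:
  0 → 5: 8/8
  5 → 6: 8/18
  6 → 7: 8/10
  7 → 8: 8/8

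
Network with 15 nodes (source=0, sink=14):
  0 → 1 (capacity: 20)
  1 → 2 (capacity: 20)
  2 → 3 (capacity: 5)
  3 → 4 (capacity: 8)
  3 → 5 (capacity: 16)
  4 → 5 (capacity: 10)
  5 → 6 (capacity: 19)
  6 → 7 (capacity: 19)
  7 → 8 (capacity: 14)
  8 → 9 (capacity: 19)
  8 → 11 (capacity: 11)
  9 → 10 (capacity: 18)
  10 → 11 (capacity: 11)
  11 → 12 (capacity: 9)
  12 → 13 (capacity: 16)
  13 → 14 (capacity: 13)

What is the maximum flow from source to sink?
Maximum flow = 5

Max flow: 5

Flow assignment:
  0 → 1: 5/20
  1 → 2: 5/20
  2 → 3: 5/5
  3 → 5: 5/16
  5 → 6: 5/19
  6 → 7: 5/19
  7 → 8: 5/14
  8 → 11: 5/11
  11 → 12: 5/9
  12 → 13: 5/16
  13 → 14: 5/13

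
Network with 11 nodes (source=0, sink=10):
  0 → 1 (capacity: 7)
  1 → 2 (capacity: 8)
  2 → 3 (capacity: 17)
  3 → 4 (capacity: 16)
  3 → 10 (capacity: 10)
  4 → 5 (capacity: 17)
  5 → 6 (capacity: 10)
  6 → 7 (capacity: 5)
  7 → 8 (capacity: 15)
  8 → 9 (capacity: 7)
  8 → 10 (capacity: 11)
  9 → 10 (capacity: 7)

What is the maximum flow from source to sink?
Maximum flow = 7

Max flow: 7

Flow assignment:
  0 → 1: 7/7
  1 → 2: 7/8
  2 → 3: 7/17
  3 → 10: 7/10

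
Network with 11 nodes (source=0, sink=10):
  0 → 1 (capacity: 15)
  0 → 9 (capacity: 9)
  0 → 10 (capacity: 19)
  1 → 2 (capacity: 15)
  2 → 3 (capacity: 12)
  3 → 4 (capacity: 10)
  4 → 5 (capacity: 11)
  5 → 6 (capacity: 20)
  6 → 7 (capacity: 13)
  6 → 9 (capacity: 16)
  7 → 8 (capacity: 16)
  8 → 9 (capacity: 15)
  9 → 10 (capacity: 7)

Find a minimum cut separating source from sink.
Min cut value = 26, edges: (0,10), (9,10)

Min cut value: 26
Partition: S = [0, 1, 2, 3, 4, 5, 6, 7, 8, 9], T = [10]
Cut edges: (0,10), (9,10)

By max-flow min-cut theorem, max flow = min cut = 26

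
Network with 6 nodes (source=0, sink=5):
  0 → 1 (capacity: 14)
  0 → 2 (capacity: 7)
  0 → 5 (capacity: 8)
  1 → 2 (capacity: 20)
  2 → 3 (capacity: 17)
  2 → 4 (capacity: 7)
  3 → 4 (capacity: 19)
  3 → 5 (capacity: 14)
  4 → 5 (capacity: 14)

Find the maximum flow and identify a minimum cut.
Max flow = 29, Min cut edges: (0,1), (0,2), (0,5)

Maximum flow: 29
Minimum cut: (0,1), (0,2), (0,5)
Partition: S = [0], T = [1, 2, 3, 4, 5]

Max-flow min-cut theorem verified: both equal 29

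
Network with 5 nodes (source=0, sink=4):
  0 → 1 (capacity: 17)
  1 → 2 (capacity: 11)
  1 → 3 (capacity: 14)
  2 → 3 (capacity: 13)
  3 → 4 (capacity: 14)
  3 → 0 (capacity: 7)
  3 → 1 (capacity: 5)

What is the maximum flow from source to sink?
Maximum flow = 14

Max flow: 14

Flow assignment:
  0 → 1: 17/17
  1 → 2: 3/11
  1 → 3: 14/14
  2 → 3: 3/13
  3 → 4: 14/14
  3 → 0: 3/7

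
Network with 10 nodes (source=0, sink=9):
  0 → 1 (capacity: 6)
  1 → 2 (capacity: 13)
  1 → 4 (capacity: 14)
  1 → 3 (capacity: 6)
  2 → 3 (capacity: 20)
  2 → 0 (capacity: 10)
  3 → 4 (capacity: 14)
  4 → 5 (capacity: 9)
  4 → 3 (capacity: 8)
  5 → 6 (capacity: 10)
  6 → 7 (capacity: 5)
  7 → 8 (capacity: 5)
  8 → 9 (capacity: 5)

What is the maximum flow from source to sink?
Maximum flow = 5

Max flow: 5

Flow assignment:
  0 → 1: 5/6
  1 → 4: 5/14
  4 → 5: 5/9
  5 → 6: 5/10
  6 → 7: 5/5
  7 → 8: 5/5
  8 → 9: 5/5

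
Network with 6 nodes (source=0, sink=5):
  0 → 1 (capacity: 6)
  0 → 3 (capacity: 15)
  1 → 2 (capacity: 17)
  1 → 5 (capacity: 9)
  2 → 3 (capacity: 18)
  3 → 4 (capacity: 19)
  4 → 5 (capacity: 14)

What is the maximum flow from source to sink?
Maximum flow = 20

Max flow: 20

Flow assignment:
  0 → 1: 6/6
  0 → 3: 14/15
  1 → 5: 6/9
  3 → 4: 14/19
  4 → 5: 14/14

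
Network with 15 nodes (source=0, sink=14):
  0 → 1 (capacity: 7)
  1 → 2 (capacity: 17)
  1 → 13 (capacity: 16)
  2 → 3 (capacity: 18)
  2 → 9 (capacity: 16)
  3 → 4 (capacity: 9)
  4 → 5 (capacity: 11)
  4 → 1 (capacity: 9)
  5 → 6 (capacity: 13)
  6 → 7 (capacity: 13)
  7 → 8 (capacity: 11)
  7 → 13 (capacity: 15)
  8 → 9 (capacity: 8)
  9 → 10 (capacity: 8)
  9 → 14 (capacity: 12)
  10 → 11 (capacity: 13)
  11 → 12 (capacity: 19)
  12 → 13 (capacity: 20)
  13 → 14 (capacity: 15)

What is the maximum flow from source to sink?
Maximum flow = 7

Max flow: 7

Flow assignment:
  0 → 1: 7/7
  1 → 13: 7/16
  13 → 14: 7/15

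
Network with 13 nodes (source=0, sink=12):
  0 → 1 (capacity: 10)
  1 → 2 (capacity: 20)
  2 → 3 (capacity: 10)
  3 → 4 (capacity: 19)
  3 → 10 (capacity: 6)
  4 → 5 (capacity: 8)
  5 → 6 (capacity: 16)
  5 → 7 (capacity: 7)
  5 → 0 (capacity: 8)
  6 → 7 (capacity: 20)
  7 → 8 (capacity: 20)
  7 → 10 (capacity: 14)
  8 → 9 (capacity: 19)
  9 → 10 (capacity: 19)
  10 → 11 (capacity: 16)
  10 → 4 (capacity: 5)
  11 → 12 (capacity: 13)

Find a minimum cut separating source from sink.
Min cut value = 10, edges: (2,3)

Min cut value: 10
Partition: S = [0, 1, 2], T = [3, 4, 5, 6, 7, 8, 9, 10, 11, 12]
Cut edges: (2,3)

By max-flow min-cut theorem, max flow = min cut = 10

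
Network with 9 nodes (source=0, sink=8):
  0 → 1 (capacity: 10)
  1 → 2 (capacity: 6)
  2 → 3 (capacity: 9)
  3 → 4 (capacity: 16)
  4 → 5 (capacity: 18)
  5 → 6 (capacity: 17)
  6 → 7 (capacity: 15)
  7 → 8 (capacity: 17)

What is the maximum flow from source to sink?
Maximum flow = 6

Max flow: 6

Flow assignment:
  0 → 1: 6/10
  1 → 2: 6/6
  2 → 3: 6/9
  3 → 4: 6/16
  4 → 5: 6/18
  5 → 6: 6/17
  6 → 7: 6/15
  7 → 8: 6/17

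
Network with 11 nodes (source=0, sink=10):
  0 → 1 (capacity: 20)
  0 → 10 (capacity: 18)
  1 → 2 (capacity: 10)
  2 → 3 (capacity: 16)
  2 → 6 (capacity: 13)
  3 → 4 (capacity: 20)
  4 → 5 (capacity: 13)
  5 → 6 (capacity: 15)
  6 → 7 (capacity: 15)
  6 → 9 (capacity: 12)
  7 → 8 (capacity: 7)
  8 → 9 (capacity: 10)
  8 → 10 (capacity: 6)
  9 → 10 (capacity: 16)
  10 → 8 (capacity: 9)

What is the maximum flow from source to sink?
Maximum flow = 28

Max flow: 28

Flow assignment:
  0 → 1: 10/20
  0 → 10: 18/18
  1 → 2: 10/10
  2 → 6: 10/13
  6 → 9: 10/12
  9 → 10: 10/16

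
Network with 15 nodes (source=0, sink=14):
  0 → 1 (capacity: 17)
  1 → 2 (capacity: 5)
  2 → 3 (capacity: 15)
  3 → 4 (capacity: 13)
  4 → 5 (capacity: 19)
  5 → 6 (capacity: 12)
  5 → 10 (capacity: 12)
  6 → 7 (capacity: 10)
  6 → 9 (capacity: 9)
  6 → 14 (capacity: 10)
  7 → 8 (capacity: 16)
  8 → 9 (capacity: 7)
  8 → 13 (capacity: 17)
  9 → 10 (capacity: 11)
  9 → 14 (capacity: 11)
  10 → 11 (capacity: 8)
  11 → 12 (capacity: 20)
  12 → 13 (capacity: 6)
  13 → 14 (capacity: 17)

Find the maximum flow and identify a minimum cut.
Max flow = 5, Min cut edges: (1,2)

Maximum flow: 5
Minimum cut: (1,2)
Partition: S = [0, 1], T = [2, 3, 4, 5, 6, 7, 8, 9, 10, 11, 12, 13, 14]

Max-flow min-cut theorem verified: both equal 5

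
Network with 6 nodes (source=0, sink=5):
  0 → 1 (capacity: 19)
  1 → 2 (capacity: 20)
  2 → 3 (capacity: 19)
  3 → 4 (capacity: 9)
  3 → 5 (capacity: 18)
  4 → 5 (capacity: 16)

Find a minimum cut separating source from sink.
Min cut value = 19, edges: (2,3)

Min cut value: 19
Partition: S = [0, 1, 2], T = [3, 4, 5]
Cut edges: (2,3)

By max-flow min-cut theorem, max flow = min cut = 19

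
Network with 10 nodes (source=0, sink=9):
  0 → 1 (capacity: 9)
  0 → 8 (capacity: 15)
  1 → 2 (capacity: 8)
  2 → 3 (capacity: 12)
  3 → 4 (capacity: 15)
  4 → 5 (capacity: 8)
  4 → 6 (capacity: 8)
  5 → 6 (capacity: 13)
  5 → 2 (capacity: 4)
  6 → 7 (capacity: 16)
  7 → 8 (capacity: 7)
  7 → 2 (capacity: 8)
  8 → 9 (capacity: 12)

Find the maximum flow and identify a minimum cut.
Max flow = 12, Min cut edges: (8,9)

Maximum flow: 12
Minimum cut: (8,9)
Partition: S = [0, 1, 2, 3, 4, 5, 6, 7, 8], T = [9]

Max-flow min-cut theorem verified: both equal 12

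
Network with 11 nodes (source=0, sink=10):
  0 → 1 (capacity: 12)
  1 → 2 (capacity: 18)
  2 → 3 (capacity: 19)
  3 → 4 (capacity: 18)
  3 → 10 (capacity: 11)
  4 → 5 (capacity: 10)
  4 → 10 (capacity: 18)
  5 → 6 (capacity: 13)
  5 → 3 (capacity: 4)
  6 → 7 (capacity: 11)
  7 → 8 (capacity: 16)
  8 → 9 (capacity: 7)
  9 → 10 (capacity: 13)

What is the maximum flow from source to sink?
Maximum flow = 12

Max flow: 12

Flow assignment:
  0 → 1: 12/12
  1 → 2: 12/18
  2 → 3: 12/19
  3 → 4: 1/18
  3 → 10: 11/11
  4 → 10: 1/18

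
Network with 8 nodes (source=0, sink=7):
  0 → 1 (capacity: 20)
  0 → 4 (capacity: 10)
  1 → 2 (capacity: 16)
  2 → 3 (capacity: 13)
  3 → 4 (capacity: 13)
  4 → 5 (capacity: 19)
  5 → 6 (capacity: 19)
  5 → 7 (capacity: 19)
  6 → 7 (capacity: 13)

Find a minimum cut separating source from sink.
Min cut value = 19, edges: (4,5)

Min cut value: 19
Partition: S = [0, 1, 2, 3, 4], T = [5, 6, 7]
Cut edges: (4,5)

By max-flow min-cut theorem, max flow = min cut = 19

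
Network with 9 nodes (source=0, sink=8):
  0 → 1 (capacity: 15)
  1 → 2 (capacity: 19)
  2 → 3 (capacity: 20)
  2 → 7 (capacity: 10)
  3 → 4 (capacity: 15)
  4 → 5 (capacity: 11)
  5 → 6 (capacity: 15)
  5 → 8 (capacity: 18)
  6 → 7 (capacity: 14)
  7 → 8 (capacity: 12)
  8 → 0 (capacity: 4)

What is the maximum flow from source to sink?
Maximum flow = 15

Max flow: 15

Flow assignment:
  0 → 1: 15/15
  1 → 2: 15/19
  2 → 3: 5/20
  2 → 7: 10/10
  3 → 4: 5/15
  4 → 5: 5/11
  5 → 8: 5/18
  7 → 8: 10/12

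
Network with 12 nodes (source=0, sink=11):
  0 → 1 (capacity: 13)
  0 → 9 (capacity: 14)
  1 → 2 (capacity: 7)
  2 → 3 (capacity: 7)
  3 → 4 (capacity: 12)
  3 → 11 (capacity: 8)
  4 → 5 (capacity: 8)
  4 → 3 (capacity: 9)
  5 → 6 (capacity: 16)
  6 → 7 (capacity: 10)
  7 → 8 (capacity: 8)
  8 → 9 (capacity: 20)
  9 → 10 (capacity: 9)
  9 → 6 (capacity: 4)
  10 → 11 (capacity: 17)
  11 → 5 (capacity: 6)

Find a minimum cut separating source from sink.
Min cut value = 16, edges: (2,3), (9,10)

Min cut value: 16
Partition: S = [0, 1, 2, 5, 6, 7, 8, 9], T = [3, 4, 10, 11]
Cut edges: (2,3), (9,10)

By max-flow min-cut theorem, max flow = min cut = 16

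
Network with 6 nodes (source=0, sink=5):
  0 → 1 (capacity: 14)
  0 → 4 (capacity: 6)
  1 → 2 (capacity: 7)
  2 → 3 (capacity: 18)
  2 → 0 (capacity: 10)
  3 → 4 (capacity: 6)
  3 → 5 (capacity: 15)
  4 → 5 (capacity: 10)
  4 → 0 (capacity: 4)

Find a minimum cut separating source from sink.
Min cut value = 13, edges: (0,4), (1,2)

Min cut value: 13
Partition: S = [0, 1], T = [2, 3, 4, 5]
Cut edges: (0,4), (1,2)

By max-flow min-cut theorem, max flow = min cut = 13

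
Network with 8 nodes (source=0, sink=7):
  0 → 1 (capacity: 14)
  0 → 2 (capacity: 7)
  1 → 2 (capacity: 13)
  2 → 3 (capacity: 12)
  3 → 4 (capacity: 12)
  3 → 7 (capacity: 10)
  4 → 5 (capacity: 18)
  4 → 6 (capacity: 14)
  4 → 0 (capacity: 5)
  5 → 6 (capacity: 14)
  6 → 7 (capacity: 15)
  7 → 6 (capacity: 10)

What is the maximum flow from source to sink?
Maximum flow = 12

Max flow: 12

Flow assignment:
  0 → 1: 12/14
  1 → 2: 12/13
  2 → 3: 12/12
  3 → 4: 2/12
  3 → 7: 10/10
  4 → 6: 2/14
  6 → 7: 2/15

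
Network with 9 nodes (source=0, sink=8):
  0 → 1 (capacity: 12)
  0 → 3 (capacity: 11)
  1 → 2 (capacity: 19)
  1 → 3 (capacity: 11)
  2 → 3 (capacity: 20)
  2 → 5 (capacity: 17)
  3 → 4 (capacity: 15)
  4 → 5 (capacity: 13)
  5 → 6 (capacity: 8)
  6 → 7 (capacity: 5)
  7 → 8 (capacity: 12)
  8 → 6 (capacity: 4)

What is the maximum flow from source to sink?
Maximum flow = 5

Max flow: 5

Flow assignment:
  0 → 3: 5/11
  3 → 4: 5/15
  4 → 5: 5/13
  5 → 6: 5/8
  6 → 7: 5/5
  7 → 8: 5/12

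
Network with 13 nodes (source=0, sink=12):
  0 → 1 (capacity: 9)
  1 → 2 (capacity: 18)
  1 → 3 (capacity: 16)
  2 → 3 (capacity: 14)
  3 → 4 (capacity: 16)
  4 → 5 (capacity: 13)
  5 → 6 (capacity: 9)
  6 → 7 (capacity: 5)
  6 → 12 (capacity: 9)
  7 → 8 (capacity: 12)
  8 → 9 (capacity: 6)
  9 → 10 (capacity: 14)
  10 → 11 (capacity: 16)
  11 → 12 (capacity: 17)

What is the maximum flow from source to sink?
Maximum flow = 9

Max flow: 9

Flow assignment:
  0 → 1: 9/9
  1 → 3: 9/16
  3 → 4: 9/16
  4 → 5: 9/13
  5 → 6: 9/9
  6 → 12: 9/9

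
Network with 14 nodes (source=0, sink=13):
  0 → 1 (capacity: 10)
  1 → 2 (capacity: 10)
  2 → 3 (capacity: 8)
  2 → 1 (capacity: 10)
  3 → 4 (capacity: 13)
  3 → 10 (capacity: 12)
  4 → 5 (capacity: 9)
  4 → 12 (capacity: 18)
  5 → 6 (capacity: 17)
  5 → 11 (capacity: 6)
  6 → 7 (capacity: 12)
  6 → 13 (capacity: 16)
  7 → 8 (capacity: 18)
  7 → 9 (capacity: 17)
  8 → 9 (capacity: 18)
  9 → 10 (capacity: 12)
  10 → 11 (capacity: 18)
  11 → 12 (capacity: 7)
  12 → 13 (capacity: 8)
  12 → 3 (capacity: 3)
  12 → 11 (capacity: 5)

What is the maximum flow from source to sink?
Maximum flow = 8

Max flow: 8

Flow assignment:
  0 → 1: 8/10
  1 → 2: 8/10
  2 → 3: 8/8
  3 → 4: 8/13
  4 → 12: 8/18
  12 → 13: 8/8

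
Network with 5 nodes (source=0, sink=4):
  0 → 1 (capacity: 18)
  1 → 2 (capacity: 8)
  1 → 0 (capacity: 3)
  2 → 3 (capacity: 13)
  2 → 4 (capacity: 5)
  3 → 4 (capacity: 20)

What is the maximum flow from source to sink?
Maximum flow = 8

Max flow: 8

Flow assignment:
  0 → 1: 8/18
  1 → 2: 8/8
  2 → 3: 3/13
  2 → 4: 5/5
  3 → 4: 3/20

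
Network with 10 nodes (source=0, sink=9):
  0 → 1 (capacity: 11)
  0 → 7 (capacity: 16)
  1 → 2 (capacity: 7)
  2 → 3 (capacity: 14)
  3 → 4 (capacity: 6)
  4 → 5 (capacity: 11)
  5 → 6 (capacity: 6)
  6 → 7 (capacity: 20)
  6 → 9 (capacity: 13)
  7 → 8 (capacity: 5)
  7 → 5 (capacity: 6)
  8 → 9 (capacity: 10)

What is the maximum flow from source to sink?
Maximum flow = 11

Max flow: 11

Flow assignment:
  0 → 1: 6/11
  0 → 7: 5/16
  1 → 2: 6/7
  2 → 3: 6/14
  3 → 4: 6/6
  4 → 5: 6/11
  5 → 6: 6/6
  6 → 9: 6/13
  7 → 8: 5/5
  8 → 9: 5/10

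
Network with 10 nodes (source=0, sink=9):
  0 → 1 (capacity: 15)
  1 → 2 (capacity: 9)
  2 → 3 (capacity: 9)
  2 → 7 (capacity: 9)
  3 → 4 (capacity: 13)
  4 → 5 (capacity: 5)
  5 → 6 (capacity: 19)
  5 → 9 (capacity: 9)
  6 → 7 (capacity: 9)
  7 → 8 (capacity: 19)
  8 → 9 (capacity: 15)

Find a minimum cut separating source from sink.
Min cut value = 9, edges: (1,2)

Min cut value: 9
Partition: S = [0, 1], T = [2, 3, 4, 5, 6, 7, 8, 9]
Cut edges: (1,2)

By max-flow min-cut theorem, max flow = min cut = 9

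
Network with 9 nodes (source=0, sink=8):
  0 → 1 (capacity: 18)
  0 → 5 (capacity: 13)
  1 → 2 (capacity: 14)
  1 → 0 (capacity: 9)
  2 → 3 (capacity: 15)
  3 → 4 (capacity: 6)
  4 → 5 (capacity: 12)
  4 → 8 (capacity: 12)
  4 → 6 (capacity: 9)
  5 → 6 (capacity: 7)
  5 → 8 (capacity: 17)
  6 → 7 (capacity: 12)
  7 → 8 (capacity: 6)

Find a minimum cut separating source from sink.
Min cut value = 19, edges: (0,5), (3,4)

Min cut value: 19
Partition: S = [0, 1, 2, 3], T = [4, 5, 6, 7, 8]
Cut edges: (0,5), (3,4)

By max-flow min-cut theorem, max flow = min cut = 19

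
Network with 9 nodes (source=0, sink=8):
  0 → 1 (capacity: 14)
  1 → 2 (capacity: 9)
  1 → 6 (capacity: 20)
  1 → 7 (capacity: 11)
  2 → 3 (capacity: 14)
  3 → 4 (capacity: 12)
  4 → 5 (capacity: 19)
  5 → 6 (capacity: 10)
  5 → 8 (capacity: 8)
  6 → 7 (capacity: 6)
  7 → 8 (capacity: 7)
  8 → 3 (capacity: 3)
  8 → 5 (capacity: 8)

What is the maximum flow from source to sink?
Maximum flow = 14

Max flow: 14

Flow assignment:
  0 → 1: 14/14
  1 → 2: 7/9
  1 → 7: 7/11
  2 → 3: 7/14
  3 → 4: 7/12
  4 → 5: 7/19
  5 → 8: 7/8
  7 → 8: 7/7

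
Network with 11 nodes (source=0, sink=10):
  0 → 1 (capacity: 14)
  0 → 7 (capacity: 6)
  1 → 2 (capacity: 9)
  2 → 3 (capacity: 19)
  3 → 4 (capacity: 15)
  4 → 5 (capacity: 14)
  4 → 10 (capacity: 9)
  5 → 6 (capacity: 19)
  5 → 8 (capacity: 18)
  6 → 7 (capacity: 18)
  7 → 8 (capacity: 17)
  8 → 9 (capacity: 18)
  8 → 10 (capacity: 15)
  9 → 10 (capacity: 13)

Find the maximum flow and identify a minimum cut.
Max flow = 15, Min cut edges: (0,7), (1,2)

Maximum flow: 15
Minimum cut: (0,7), (1,2)
Partition: S = [0, 1], T = [2, 3, 4, 5, 6, 7, 8, 9, 10]

Max-flow min-cut theorem verified: both equal 15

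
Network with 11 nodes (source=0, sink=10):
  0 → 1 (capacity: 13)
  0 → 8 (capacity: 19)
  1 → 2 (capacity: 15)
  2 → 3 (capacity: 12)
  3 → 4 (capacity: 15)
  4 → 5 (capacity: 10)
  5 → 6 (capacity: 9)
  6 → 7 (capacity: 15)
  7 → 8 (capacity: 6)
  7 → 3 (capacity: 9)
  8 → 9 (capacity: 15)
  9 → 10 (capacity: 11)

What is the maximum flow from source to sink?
Maximum flow = 11

Max flow: 11

Flow assignment:
  0 → 1: 6/13
  0 → 8: 5/19
  1 → 2: 6/15
  2 → 3: 6/12
  3 → 4: 9/15
  4 → 5: 9/10
  5 → 6: 9/9
  6 → 7: 9/15
  7 → 8: 6/6
  7 → 3: 3/9
  8 → 9: 11/15
  9 → 10: 11/11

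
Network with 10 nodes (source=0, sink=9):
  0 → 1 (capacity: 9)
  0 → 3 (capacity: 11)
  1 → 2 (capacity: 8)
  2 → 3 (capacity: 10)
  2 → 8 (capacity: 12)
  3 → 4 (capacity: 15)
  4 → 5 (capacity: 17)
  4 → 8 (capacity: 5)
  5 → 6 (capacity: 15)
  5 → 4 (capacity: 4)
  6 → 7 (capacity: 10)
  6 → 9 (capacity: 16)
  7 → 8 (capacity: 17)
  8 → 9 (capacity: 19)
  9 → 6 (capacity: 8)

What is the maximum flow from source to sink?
Maximum flow = 19

Max flow: 19

Flow assignment:
  0 → 1: 8/9
  0 → 3: 11/11
  1 → 2: 8/8
  2 → 8: 8/12
  3 → 4: 11/15
  4 → 5: 6/17
  4 → 8: 5/5
  5 → 6: 6/15
  6 → 9: 6/16
  8 → 9: 13/19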